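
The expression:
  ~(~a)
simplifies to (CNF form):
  a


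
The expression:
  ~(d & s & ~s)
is always true.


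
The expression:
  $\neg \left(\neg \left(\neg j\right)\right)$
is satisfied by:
  {j: False}


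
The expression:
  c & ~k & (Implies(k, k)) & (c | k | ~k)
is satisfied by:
  {c: True, k: False}


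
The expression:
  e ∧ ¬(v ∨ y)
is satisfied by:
  {e: True, v: False, y: False}


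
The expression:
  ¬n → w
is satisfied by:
  {n: True, w: True}
  {n: True, w: False}
  {w: True, n: False}


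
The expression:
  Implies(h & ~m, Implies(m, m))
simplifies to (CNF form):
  True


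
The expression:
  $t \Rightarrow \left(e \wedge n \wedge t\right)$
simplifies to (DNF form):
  $\left(e \wedge n\right) \vee \neg t$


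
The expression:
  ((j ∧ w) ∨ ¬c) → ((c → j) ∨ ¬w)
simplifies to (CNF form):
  True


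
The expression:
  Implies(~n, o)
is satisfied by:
  {n: True, o: True}
  {n: True, o: False}
  {o: True, n: False}


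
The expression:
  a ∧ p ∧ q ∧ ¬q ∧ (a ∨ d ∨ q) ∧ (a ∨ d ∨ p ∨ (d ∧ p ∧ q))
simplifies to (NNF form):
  False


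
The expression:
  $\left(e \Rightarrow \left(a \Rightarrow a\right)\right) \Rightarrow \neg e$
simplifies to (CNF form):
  $\neg e$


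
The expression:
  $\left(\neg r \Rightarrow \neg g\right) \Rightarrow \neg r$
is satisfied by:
  {r: False}


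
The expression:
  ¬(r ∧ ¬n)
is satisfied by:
  {n: True, r: False}
  {r: False, n: False}
  {r: True, n: True}


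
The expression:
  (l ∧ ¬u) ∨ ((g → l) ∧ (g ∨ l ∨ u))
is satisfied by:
  {l: True, u: True, g: False}
  {l: True, g: False, u: False}
  {l: True, u: True, g: True}
  {l: True, g: True, u: False}
  {u: True, g: False, l: False}


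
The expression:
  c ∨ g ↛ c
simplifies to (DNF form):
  c ∨ g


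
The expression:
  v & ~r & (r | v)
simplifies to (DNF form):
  v & ~r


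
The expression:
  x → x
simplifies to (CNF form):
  True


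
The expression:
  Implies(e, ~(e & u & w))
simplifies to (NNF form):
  ~e | ~u | ~w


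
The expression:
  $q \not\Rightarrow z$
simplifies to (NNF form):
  $q \wedge \neg z$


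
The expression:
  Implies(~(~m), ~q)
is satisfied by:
  {m: False, q: False}
  {q: True, m: False}
  {m: True, q: False}


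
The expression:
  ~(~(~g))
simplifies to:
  ~g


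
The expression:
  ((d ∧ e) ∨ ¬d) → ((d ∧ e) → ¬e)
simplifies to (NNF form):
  ¬d ∨ ¬e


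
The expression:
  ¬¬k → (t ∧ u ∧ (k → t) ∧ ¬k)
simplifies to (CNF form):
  ¬k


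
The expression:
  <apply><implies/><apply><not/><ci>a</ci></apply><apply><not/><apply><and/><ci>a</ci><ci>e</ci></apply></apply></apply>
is always true.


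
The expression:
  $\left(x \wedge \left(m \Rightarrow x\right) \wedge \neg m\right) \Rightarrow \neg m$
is always true.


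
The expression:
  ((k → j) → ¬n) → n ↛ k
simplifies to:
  n ∧ (j ∨ ¬k)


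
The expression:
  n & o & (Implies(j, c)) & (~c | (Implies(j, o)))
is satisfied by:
  {c: True, o: True, n: True, j: False}
  {o: True, n: True, c: False, j: False}
  {j: True, c: True, o: True, n: True}


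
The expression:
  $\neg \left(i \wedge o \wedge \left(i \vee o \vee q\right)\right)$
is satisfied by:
  {o: False, i: False}
  {i: True, o: False}
  {o: True, i: False}


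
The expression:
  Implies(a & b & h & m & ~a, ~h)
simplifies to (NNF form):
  True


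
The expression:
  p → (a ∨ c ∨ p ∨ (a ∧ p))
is always true.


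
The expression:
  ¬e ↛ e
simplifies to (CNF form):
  ¬e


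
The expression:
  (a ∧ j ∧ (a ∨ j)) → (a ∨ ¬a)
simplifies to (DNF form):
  True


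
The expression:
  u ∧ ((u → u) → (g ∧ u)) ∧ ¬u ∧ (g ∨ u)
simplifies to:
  False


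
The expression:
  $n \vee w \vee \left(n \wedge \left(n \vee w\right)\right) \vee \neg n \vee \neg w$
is always true.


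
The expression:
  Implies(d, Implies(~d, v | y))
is always true.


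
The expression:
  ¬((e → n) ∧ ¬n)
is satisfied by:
  {n: True, e: True}
  {n: True, e: False}
  {e: True, n: False}


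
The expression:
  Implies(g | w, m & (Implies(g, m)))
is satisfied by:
  {m: True, g: False, w: False}
  {m: True, w: True, g: False}
  {m: True, g: True, w: False}
  {m: True, w: True, g: True}
  {w: False, g: False, m: False}


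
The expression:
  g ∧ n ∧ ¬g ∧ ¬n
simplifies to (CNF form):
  False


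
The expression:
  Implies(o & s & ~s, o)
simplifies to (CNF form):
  True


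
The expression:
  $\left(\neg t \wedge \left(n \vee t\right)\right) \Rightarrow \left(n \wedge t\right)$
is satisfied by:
  {t: True, n: False}
  {n: False, t: False}
  {n: True, t: True}


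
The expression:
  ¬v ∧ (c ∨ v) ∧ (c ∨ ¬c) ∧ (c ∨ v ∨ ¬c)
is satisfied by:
  {c: True, v: False}


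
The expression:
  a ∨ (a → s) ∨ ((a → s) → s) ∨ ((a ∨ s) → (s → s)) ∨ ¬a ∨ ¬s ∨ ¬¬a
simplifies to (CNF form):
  True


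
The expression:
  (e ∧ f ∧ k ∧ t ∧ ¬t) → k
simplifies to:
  True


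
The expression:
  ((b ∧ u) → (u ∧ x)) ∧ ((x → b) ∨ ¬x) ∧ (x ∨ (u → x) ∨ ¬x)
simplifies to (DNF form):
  (b ∧ x) ∨ (¬b ∧ ¬x) ∨ (¬u ∧ ¬x)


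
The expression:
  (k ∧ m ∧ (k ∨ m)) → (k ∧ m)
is always true.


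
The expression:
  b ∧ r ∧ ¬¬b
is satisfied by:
  {r: True, b: True}


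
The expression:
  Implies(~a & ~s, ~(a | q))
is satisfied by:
  {a: True, s: True, q: False}
  {a: True, s: False, q: False}
  {s: True, a: False, q: False}
  {a: False, s: False, q: False}
  {a: True, q: True, s: True}
  {a: True, q: True, s: False}
  {q: True, s: True, a: False}


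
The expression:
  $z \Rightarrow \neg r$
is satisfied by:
  {z: False, r: False}
  {r: True, z: False}
  {z: True, r: False}


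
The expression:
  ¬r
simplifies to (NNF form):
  ¬r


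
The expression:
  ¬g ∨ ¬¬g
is always true.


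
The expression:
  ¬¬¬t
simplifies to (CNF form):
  ¬t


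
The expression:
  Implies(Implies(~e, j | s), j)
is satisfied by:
  {j: True, s: False, e: False}
  {e: True, j: True, s: False}
  {j: True, s: True, e: False}
  {e: True, j: True, s: True}
  {e: False, s: False, j: False}


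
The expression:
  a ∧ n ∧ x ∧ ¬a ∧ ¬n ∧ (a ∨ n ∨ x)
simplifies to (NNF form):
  False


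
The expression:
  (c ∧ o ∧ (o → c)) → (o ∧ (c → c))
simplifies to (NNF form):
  True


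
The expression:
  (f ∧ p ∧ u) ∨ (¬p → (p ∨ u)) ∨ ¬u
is always true.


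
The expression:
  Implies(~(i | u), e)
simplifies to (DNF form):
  e | i | u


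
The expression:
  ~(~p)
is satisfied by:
  {p: True}


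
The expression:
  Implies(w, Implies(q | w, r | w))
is always true.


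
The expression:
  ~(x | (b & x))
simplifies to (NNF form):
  ~x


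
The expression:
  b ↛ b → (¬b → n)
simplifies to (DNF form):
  True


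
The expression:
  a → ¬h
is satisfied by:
  {h: False, a: False}
  {a: True, h: False}
  {h: True, a: False}


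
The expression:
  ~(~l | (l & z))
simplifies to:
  l & ~z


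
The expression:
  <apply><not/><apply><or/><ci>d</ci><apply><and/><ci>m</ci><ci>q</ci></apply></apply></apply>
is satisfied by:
  {m: False, d: False, q: False}
  {q: True, m: False, d: False}
  {m: True, q: False, d: False}


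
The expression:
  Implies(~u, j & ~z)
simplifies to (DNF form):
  u | (j & ~z)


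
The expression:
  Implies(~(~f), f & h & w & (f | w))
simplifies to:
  ~f | (h & w)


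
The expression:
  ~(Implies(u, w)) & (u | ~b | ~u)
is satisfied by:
  {u: True, w: False}


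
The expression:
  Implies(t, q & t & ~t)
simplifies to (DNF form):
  ~t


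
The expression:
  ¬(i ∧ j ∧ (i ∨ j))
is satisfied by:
  {i: False, j: False}
  {j: True, i: False}
  {i: True, j: False}


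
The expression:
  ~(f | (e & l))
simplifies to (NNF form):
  ~f & (~e | ~l)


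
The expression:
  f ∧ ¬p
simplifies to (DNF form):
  f ∧ ¬p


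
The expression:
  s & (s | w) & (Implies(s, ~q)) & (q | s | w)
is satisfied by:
  {s: True, q: False}


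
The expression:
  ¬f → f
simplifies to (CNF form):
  f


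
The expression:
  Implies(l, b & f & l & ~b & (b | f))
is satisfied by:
  {l: False}


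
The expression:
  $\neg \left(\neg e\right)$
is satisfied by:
  {e: True}


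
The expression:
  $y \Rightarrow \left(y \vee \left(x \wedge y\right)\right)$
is always true.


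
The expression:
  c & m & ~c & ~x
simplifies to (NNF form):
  False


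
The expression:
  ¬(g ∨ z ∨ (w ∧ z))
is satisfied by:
  {g: False, z: False}


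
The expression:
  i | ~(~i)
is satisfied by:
  {i: True}


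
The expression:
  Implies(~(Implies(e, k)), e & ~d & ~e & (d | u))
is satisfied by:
  {k: True, e: False}
  {e: False, k: False}
  {e: True, k: True}


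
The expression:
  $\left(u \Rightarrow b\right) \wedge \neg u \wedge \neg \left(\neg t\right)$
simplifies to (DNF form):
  $t \wedge \neg u$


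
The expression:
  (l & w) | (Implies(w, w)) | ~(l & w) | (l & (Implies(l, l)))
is always true.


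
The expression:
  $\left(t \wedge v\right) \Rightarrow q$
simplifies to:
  $q \vee \neg t \vee \neg v$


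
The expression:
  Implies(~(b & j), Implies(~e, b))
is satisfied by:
  {b: True, e: True}
  {b: True, e: False}
  {e: True, b: False}


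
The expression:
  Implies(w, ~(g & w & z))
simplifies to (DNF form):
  ~g | ~w | ~z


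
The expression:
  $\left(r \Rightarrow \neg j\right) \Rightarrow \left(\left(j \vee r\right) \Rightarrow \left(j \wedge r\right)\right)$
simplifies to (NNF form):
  $\left(j \wedge r\right) \vee \left(\neg j \wedge \neg r\right)$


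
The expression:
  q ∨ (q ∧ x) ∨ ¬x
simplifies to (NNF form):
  q ∨ ¬x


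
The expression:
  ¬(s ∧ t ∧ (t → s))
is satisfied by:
  {s: False, t: False}
  {t: True, s: False}
  {s: True, t: False}


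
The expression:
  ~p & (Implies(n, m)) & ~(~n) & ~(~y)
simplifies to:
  m & n & y & ~p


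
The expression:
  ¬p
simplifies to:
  ¬p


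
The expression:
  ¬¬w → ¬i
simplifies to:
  ¬i ∨ ¬w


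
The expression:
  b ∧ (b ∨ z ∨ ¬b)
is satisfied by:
  {b: True}


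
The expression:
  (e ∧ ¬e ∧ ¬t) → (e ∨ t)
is always true.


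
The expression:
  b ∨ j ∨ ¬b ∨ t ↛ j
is always true.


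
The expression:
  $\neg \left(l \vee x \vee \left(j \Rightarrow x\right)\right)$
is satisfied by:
  {j: True, x: False, l: False}


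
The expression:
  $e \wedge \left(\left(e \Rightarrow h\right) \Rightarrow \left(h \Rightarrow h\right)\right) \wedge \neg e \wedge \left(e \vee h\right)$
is never true.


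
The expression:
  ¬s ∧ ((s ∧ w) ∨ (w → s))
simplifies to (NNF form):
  ¬s ∧ ¬w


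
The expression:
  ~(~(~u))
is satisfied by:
  {u: False}


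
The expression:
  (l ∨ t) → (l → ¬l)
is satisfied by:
  {l: False}


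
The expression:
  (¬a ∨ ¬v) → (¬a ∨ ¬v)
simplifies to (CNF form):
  True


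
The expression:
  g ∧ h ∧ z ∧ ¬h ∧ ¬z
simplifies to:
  False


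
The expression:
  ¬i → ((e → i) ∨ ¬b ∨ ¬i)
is always true.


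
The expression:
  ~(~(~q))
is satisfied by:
  {q: False}


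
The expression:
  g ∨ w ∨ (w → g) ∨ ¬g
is always true.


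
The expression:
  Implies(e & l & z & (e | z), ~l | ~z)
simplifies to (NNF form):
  ~e | ~l | ~z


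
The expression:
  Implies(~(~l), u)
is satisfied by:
  {u: True, l: False}
  {l: False, u: False}
  {l: True, u: True}


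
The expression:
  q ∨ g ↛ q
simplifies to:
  g ∨ q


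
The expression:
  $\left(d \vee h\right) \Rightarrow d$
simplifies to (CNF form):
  $d \vee \neg h$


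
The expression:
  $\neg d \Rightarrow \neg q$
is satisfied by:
  {d: True, q: False}
  {q: False, d: False}
  {q: True, d: True}


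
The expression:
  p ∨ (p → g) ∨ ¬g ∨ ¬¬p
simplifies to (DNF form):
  True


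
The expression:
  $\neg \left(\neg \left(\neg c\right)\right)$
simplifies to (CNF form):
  $\neg c$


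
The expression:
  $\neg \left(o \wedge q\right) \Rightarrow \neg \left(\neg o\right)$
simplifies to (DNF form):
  $o$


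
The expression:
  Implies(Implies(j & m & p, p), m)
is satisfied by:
  {m: True}


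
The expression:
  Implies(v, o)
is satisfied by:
  {o: True, v: False}
  {v: False, o: False}
  {v: True, o: True}


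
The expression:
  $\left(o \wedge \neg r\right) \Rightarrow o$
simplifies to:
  $\text{True}$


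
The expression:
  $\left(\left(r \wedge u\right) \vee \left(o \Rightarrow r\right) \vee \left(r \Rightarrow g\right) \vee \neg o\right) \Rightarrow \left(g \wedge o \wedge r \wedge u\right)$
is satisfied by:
  {r: True, g: True, u: True, o: True}


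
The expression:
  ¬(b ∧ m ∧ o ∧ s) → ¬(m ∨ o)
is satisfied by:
  {b: True, s: True, o: False, m: False}
  {b: True, s: False, o: False, m: False}
  {s: True, m: False, b: False, o: False}
  {m: False, s: False, b: False, o: False}
  {m: True, o: True, b: True, s: True}


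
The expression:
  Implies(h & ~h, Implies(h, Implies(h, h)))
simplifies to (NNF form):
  True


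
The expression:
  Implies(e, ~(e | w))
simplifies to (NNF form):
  ~e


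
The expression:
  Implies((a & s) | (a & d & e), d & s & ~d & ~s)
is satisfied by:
  {e: False, s: False, a: False, d: False}
  {d: True, e: False, s: False, a: False}
  {e: True, d: False, s: False, a: False}
  {d: True, e: True, s: False, a: False}
  {s: True, d: False, e: False, a: False}
  {s: True, d: True, e: False, a: False}
  {s: True, e: True, d: False, a: False}
  {d: True, s: True, e: True, a: False}
  {a: True, d: False, e: False, s: False}
  {a: True, d: True, e: False, s: False}
  {a: True, e: True, d: False, s: False}


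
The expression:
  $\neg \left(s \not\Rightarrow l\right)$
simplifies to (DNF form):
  $l \vee \neg s$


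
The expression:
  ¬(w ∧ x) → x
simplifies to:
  x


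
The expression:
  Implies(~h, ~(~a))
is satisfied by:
  {a: True, h: True}
  {a: True, h: False}
  {h: True, a: False}


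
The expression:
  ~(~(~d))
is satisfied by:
  {d: False}


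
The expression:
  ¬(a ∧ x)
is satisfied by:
  {x: False, a: False}
  {a: True, x: False}
  {x: True, a: False}


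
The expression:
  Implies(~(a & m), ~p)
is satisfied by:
  {m: True, a: True, p: False}
  {m: True, a: False, p: False}
  {a: True, m: False, p: False}
  {m: False, a: False, p: False}
  {m: True, p: True, a: True}


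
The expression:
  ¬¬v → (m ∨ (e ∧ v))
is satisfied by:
  {m: True, e: True, v: False}
  {m: True, e: False, v: False}
  {e: True, m: False, v: False}
  {m: False, e: False, v: False}
  {m: True, v: True, e: True}
  {m: True, v: True, e: False}
  {v: True, e: True, m: False}


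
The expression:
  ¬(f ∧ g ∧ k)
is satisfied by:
  {g: False, k: False, f: False}
  {f: True, g: False, k: False}
  {k: True, g: False, f: False}
  {f: True, k: True, g: False}
  {g: True, f: False, k: False}
  {f: True, g: True, k: False}
  {k: True, g: True, f: False}


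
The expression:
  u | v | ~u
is always true.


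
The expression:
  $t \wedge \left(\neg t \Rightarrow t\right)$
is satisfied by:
  {t: True}


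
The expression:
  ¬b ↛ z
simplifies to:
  ¬b ∧ ¬z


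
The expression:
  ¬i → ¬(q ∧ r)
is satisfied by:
  {i: True, q: False, r: False}
  {q: False, r: False, i: False}
  {i: True, r: True, q: False}
  {r: True, q: False, i: False}
  {i: True, q: True, r: False}
  {q: True, i: False, r: False}
  {i: True, r: True, q: True}


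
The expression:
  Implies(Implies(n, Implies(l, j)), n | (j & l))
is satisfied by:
  {n: True, l: True, j: True}
  {n: True, l: True, j: False}
  {n: True, j: True, l: False}
  {n: True, j: False, l: False}
  {l: True, j: True, n: False}


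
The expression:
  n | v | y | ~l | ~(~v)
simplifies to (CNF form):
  n | v | y | ~l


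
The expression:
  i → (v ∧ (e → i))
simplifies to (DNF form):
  v ∨ ¬i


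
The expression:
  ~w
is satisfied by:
  {w: False}


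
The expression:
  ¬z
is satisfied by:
  {z: False}


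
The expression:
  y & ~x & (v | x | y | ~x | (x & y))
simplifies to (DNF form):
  y & ~x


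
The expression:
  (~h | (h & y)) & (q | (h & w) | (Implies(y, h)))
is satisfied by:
  {q: True, y: False, h: False}
  {y: False, h: False, q: False}
  {q: True, y: True, h: False}
  {h: True, q: True, y: True}
  {h: True, y: True, q: False}


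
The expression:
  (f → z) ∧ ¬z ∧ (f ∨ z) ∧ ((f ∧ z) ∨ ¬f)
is never true.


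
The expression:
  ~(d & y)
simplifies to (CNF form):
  ~d | ~y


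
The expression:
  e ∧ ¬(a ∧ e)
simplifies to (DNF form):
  e ∧ ¬a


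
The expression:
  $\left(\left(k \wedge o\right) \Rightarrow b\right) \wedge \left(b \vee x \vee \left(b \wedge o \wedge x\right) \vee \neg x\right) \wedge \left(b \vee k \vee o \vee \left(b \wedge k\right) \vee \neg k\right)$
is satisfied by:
  {b: True, k: False, o: False}
  {k: False, o: False, b: False}
  {b: True, o: True, k: False}
  {o: True, k: False, b: False}
  {b: True, k: True, o: False}
  {k: True, b: False, o: False}
  {b: True, o: True, k: True}


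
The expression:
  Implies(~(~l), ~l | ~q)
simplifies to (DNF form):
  ~l | ~q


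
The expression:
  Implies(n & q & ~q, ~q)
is always true.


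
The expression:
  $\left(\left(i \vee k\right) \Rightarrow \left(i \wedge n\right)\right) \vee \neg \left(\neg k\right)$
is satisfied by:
  {n: True, k: True, i: False}
  {n: True, k: False, i: False}
  {k: True, n: False, i: False}
  {n: False, k: False, i: False}
  {n: True, i: True, k: True}
  {n: True, i: True, k: False}
  {i: True, k: True, n: False}


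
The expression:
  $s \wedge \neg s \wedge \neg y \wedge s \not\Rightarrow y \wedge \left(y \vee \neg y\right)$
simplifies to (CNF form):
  $\text{False}$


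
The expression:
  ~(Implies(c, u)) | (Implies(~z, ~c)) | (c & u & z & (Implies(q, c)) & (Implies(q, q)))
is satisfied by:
  {z: True, u: False, c: False}
  {u: False, c: False, z: False}
  {z: True, c: True, u: False}
  {c: True, u: False, z: False}
  {z: True, u: True, c: False}
  {u: True, z: False, c: False}
  {z: True, c: True, u: True}


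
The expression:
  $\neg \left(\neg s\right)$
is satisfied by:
  {s: True}


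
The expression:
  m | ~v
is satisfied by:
  {m: True, v: False}
  {v: False, m: False}
  {v: True, m: True}


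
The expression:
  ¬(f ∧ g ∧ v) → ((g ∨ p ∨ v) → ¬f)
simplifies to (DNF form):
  (g ∧ v) ∨ (¬g ∧ ¬p ∧ ¬v) ∨ ¬f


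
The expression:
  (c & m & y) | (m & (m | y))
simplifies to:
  m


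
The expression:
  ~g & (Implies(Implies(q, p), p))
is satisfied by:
  {q: True, p: True, g: False}
  {q: True, g: False, p: False}
  {p: True, g: False, q: False}


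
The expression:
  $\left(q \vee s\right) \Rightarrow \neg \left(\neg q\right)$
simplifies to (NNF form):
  $q \vee \neg s$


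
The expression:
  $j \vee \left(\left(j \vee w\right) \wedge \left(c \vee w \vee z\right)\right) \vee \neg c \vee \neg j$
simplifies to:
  $\text{True}$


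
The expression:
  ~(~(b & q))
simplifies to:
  b & q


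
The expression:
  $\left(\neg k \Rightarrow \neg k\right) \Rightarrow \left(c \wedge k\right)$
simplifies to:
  $c \wedge k$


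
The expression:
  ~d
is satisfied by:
  {d: False}


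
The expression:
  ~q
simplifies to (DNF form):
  ~q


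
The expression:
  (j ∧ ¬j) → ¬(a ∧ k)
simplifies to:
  True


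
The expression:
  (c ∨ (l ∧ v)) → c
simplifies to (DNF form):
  c ∨ ¬l ∨ ¬v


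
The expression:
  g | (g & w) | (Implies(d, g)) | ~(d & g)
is always true.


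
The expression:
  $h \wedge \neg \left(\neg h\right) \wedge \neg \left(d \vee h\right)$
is never true.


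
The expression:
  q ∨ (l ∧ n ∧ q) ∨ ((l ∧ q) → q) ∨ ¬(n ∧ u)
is always true.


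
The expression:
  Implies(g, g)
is always true.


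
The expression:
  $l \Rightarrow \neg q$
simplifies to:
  $\neg l \vee \neg q$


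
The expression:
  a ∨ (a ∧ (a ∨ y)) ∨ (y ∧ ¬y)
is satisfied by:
  {a: True}


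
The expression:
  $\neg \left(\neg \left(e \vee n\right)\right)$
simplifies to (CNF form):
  $e \vee n$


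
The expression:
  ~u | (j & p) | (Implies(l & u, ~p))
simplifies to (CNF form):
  j | ~l | ~p | ~u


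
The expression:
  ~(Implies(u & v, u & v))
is never true.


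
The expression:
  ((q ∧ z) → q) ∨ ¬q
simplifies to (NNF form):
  True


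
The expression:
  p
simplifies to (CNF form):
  p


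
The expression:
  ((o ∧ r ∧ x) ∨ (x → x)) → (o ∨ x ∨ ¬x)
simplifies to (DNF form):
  True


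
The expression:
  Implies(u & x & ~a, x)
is always true.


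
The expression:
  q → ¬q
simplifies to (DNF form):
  ¬q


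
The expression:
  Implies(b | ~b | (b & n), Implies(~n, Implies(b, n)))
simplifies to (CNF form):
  n | ~b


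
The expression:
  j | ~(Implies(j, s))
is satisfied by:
  {j: True}


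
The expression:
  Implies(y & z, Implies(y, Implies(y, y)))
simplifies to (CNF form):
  True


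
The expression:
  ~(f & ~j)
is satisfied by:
  {j: True, f: False}
  {f: False, j: False}
  {f: True, j: True}


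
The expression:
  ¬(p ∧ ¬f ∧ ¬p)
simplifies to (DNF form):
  True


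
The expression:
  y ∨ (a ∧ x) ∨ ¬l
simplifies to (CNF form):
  (a ∨ y ∨ ¬l) ∧ (x ∨ y ∨ ¬l)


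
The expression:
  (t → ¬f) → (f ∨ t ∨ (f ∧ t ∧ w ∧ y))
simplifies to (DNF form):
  f ∨ t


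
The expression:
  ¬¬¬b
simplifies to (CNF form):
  ¬b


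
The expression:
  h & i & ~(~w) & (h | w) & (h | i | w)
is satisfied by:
  {h: True, i: True, w: True}


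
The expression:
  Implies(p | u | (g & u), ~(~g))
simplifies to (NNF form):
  g | (~p & ~u)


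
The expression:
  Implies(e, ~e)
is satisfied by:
  {e: False}


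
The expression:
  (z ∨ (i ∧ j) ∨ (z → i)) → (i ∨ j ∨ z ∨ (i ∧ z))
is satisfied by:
  {i: True, z: True, j: True}
  {i: True, z: True, j: False}
  {i: True, j: True, z: False}
  {i: True, j: False, z: False}
  {z: True, j: True, i: False}
  {z: True, j: False, i: False}
  {j: True, z: False, i: False}


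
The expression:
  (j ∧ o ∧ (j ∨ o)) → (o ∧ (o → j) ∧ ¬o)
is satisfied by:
  {o: False, j: False}
  {j: True, o: False}
  {o: True, j: False}


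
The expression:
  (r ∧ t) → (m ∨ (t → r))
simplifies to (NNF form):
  True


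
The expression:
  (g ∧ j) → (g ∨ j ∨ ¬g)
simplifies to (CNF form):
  True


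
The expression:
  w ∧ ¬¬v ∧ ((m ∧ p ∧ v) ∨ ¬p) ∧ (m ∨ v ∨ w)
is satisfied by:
  {m: True, w: True, v: True, p: False}
  {w: True, v: True, m: False, p: False}
  {m: True, p: True, w: True, v: True}


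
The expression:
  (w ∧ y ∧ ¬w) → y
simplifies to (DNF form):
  True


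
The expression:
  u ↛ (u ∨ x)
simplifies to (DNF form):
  False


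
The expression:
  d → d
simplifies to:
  True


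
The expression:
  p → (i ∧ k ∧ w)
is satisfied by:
  {i: True, k: True, w: True, p: False}
  {i: True, k: True, w: False, p: False}
  {i: True, w: True, k: False, p: False}
  {i: True, w: False, k: False, p: False}
  {k: True, w: True, i: False, p: False}
  {k: True, i: False, w: False, p: False}
  {k: False, w: True, i: False, p: False}
  {k: False, i: False, w: False, p: False}
  {i: True, p: True, k: True, w: True}


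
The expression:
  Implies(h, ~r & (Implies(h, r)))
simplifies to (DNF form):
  ~h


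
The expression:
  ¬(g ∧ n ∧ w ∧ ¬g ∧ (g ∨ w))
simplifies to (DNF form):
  True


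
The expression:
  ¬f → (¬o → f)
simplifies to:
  f ∨ o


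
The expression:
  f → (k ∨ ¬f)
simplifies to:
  k ∨ ¬f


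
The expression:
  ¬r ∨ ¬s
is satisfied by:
  {s: False, r: False}
  {r: True, s: False}
  {s: True, r: False}


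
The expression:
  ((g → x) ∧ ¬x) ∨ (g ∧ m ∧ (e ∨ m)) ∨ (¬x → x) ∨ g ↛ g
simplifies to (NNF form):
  m ∨ x ∨ ¬g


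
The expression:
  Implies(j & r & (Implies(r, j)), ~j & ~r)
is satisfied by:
  {r: False, j: False}
  {j: True, r: False}
  {r: True, j: False}


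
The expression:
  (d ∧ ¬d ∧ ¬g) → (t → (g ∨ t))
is always true.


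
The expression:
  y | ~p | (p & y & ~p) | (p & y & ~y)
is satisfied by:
  {y: True, p: False}
  {p: False, y: False}
  {p: True, y: True}


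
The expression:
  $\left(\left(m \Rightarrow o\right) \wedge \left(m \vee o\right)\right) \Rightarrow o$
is always true.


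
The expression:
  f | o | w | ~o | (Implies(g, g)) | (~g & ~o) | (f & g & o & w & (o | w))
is always true.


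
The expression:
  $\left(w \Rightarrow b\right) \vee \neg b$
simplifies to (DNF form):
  $\text{True}$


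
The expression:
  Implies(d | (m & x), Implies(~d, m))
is always true.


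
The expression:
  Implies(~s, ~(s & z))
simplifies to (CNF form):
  True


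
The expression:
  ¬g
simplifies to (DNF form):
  ¬g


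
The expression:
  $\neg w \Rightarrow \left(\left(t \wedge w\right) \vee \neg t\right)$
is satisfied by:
  {w: True, t: False}
  {t: False, w: False}
  {t: True, w: True}


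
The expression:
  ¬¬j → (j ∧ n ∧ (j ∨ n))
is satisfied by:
  {n: True, j: False}
  {j: False, n: False}
  {j: True, n: True}


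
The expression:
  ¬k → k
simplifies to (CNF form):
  k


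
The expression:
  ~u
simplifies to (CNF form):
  ~u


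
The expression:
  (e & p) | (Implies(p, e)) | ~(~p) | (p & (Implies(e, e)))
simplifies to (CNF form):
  True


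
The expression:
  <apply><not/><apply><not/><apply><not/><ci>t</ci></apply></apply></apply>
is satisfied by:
  {t: False}


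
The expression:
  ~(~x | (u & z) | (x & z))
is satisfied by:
  {x: True, z: False}


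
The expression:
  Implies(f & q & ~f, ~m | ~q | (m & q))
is always true.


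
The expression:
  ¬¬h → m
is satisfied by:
  {m: True, h: False}
  {h: False, m: False}
  {h: True, m: True}


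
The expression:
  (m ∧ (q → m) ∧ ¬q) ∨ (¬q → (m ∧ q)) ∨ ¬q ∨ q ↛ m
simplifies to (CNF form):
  True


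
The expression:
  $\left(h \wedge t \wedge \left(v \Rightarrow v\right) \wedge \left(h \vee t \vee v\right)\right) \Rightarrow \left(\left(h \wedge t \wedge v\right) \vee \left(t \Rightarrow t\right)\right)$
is always true.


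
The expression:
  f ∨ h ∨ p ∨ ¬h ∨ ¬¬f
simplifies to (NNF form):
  True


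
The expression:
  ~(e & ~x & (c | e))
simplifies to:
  x | ~e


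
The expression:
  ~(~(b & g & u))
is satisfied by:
  {u: True, b: True, g: True}


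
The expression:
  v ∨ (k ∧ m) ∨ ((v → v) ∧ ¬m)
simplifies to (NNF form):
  k ∨ v ∨ ¬m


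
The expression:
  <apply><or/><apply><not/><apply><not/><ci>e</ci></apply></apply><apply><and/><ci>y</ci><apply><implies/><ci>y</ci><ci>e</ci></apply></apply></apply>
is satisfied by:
  {e: True}


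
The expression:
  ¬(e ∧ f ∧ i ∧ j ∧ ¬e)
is always true.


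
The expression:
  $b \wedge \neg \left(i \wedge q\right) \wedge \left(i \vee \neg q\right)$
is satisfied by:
  {b: True, q: False}


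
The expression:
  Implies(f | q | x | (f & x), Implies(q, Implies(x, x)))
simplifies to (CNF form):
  True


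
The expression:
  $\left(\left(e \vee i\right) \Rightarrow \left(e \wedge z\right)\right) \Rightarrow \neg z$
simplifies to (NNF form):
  $\left(i \wedge \neg e\right) \vee \neg z$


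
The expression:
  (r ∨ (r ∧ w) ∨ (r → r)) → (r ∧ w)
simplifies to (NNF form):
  r ∧ w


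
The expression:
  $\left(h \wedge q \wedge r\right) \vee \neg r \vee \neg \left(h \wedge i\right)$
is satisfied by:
  {q: True, h: False, i: False, r: False}
  {r: False, h: False, q: False, i: False}
  {r: True, q: True, h: False, i: False}
  {r: True, h: False, q: False, i: False}
  {i: True, q: True, r: False, h: False}
  {i: True, r: False, h: False, q: False}
  {i: True, r: True, q: True, h: False}
  {i: True, r: True, h: False, q: False}
  {q: True, h: True, i: False, r: False}
  {h: True, i: False, q: False, r: False}
  {r: True, h: True, q: True, i: False}
  {r: True, h: True, i: False, q: False}
  {q: True, h: True, i: True, r: False}
  {h: True, i: True, r: False, q: False}
  {r: True, h: True, i: True, q: True}


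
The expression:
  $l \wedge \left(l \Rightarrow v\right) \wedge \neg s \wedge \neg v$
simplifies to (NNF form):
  $\text{False}$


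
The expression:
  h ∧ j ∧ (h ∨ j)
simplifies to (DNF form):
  h ∧ j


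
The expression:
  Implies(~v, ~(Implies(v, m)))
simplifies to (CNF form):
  v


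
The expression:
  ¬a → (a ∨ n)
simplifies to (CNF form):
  a ∨ n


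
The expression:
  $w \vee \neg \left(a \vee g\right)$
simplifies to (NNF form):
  $w \vee \left(\neg a \wedge \neg g\right)$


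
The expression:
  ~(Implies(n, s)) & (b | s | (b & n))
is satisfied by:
  {b: True, n: True, s: False}


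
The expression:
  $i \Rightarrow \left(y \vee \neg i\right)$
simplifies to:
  $y \vee \neg i$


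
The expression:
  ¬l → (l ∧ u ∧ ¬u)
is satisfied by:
  {l: True}


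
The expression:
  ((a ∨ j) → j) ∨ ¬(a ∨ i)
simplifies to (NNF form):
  j ∨ ¬a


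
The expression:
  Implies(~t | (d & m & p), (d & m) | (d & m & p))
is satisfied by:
  {d: True, t: True, m: True}
  {d: True, t: True, m: False}
  {t: True, m: True, d: False}
  {t: True, m: False, d: False}
  {d: True, m: True, t: False}


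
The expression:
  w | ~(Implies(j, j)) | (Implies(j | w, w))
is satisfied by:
  {w: True, j: False}
  {j: False, w: False}
  {j: True, w: True}


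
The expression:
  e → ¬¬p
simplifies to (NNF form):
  p ∨ ¬e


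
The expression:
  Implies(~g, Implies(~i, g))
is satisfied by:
  {i: True, g: True}
  {i: True, g: False}
  {g: True, i: False}


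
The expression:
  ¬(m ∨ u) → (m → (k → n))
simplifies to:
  True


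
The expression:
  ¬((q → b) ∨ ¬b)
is never true.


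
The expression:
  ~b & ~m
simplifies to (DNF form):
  ~b & ~m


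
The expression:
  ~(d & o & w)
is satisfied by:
  {w: False, o: False, d: False}
  {d: True, w: False, o: False}
  {o: True, w: False, d: False}
  {d: True, o: True, w: False}
  {w: True, d: False, o: False}
  {d: True, w: True, o: False}
  {o: True, w: True, d: False}


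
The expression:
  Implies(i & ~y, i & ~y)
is always true.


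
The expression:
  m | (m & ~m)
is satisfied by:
  {m: True}


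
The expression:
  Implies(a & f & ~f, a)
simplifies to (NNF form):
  True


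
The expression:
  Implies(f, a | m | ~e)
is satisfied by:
  {a: True, m: True, e: False, f: False}
  {a: True, e: False, m: False, f: False}
  {m: True, a: False, e: False, f: False}
  {a: False, e: False, m: False, f: False}
  {f: True, a: True, m: True, e: False}
  {f: True, a: True, e: False, m: False}
  {f: True, m: True, a: False, e: False}
  {f: True, a: False, e: False, m: False}
  {a: True, e: True, m: True, f: False}
  {a: True, e: True, f: False, m: False}
  {e: True, m: True, f: False, a: False}
  {e: True, f: False, m: False, a: False}
  {a: True, e: True, f: True, m: True}
  {a: True, e: True, f: True, m: False}
  {e: True, f: True, m: True, a: False}


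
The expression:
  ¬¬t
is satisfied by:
  {t: True}


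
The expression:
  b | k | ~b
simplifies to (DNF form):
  True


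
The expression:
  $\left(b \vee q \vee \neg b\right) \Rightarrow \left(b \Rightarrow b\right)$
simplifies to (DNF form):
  $\text{True}$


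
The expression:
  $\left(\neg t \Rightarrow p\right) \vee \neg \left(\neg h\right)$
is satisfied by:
  {p: True, t: True, h: True}
  {p: True, t: True, h: False}
  {p: True, h: True, t: False}
  {p: True, h: False, t: False}
  {t: True, h: True, p: False}
  {t: True, h: False, p: False}
  {h: True, t: False, p: False}


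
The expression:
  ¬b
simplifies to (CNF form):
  ¬b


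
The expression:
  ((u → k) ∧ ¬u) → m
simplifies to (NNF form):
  m ∨ u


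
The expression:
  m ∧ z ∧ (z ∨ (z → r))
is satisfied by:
  {z: True, m: True}


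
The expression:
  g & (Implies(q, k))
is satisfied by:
  {k: True, g: True, q: False}
  {g: True, q: False, k: False}
  {k: True, q: True, g: True}


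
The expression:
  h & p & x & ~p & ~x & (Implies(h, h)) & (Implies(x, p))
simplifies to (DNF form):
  False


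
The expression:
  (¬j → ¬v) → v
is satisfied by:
  {v: True}


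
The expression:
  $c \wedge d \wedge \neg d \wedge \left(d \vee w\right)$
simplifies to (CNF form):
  $\text{False}$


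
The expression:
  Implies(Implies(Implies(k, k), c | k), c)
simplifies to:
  c | ~k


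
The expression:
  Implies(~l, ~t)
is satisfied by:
  {l: True, t: False}
  {t: False, l: False}
  {t: True, l: True}


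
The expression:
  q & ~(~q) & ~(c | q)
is never true.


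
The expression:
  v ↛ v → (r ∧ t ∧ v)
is always true.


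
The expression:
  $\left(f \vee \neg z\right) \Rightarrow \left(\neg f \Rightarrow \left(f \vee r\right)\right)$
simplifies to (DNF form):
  $f \vee r \vee z$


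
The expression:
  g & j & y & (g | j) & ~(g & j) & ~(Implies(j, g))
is never true.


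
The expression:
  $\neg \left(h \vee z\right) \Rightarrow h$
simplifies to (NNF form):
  $h \vee z$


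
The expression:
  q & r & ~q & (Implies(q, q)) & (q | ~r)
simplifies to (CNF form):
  False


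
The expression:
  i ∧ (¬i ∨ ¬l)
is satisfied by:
  {i: True, l: False}


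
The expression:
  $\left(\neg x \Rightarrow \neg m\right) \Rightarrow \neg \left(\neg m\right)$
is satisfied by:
  {m: True}


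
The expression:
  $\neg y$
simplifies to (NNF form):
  $\neg y$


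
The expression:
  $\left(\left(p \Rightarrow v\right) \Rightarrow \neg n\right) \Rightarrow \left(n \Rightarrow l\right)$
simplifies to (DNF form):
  $l \vee v \vee \neg n \vee \neg p$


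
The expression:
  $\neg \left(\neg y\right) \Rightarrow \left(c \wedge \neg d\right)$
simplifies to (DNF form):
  $\left(c \wedge \neg d\right) \vee \neg y$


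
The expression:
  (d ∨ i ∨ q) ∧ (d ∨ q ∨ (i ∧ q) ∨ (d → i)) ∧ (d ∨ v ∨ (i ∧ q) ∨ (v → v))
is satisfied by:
  {i: True, d: True, q: True}
  {i: True, d: True, q: False}
  {i: True, q: True, d: False}
  {i: True, q: False, d: False}
  {d: True, q: True, i: False}
  {d: True, q: False, i: False}
  {q: True, d: False, i: False}


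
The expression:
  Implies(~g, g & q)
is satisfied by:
  {g: True}


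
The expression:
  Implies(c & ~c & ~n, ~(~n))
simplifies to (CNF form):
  True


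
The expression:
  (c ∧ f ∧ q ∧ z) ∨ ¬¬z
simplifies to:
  z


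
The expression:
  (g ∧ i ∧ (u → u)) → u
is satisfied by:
  {u: True, g: False, i: False}
  {g: False, i: False, u: False}
  {i: True, u: True, g: False}
  {i: True, g: False, u: False}
  {u: True, g: True, i: False}
  {g: True, u: False, i: False}
  {i: True, g: True, u: True}


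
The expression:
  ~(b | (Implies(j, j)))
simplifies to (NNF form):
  False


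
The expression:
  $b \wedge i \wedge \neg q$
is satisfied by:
  {i: True, b: True, q: False}


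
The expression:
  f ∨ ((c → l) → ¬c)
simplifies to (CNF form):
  f ∨ ¬c ∨ ¬l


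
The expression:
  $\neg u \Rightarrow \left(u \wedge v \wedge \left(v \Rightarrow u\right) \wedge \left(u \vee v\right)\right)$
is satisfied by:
  {u: True}


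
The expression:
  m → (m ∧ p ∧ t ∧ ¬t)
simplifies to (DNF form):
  ¬m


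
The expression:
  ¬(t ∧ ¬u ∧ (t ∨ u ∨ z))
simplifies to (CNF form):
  u ∨ ¬t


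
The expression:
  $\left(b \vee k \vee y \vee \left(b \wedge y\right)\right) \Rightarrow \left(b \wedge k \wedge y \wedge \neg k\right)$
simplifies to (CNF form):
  $\neg b \wedge \neg k \wedge \neg y$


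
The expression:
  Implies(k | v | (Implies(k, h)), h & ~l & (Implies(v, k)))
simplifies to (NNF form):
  h & ~l & (k | ~v)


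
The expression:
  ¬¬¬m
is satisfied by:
  {m: False}


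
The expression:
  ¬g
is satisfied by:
  {g: False}


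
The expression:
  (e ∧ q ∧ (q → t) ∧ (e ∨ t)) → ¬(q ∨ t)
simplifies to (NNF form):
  ¬e ∨ ¬q ∨ ¬t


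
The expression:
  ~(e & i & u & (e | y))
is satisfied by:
  {u: False, e: False, i: False}
  {i: True, u: False, e: False}
  {e: True, u: False, i: False}
  {i: True, e: True, u: False}
  {u: True, i: False, e: False}
  {i: True, u: True, e: False}
  {e: True, u: True, i: False}


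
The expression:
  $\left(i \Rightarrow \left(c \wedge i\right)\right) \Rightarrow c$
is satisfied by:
  {i: True, c: True}
  {i: True, c: False}
  {c: True, i: False}


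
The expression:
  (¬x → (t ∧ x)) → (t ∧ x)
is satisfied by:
  {t: True, x: False}
  {x: False, t: False}
  {x: True, t: True}


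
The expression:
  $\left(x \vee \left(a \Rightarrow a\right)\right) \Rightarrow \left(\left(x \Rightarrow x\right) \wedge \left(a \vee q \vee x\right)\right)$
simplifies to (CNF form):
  $a \vee q \vee x$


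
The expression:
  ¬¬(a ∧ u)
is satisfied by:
  {a: True, u: True}


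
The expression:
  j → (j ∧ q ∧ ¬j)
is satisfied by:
  {j: False}


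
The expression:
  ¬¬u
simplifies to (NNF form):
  u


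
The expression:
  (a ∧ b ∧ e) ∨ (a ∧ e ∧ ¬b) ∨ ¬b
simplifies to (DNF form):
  (a ∧ e) ∨ ¬b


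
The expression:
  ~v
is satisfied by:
  {v: False}


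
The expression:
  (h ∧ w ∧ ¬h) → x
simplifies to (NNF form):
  True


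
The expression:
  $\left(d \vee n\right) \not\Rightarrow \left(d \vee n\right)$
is never true.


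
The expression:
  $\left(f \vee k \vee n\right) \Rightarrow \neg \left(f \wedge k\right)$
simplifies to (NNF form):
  $\neg f \vee \neg k$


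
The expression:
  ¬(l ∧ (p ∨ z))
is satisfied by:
  {p: False, l: False, z: False}
  {z: True, p: False, l: False}
  {p: True, z: False, l: False}
  {z: True, p: True, l: False}
  {l: True, z: False, p: False}


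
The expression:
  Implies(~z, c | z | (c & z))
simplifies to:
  c | z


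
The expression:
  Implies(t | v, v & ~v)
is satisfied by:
  {v: False, t: False}
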